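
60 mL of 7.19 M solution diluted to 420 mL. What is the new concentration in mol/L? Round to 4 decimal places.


Dilution: M1*V1 = M2*V2, solve for M2.
M2 = M1*V1 / V2
M2 = 7.19 * 60 / 420
M2 = 431.4 / 420
M2 = 1.02714286 mol/L, rounded to 4 dp:

1.0271 mol/L


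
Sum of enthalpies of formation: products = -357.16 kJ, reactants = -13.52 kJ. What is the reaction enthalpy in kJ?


dH_rxn = sum(dH_f products) - sum(dH_f reactants)
dH_rxn = -357.16 - (-13.52)
dH_rxn = -343.64 kJ:

-343.64 kJ


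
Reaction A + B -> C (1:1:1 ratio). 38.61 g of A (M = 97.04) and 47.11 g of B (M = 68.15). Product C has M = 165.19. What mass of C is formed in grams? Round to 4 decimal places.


Find moles of each reactant; the smaller value is the limiting reagent in a 1:1:1 reaction, so moles_C equals moles of the limiter.
n_A = mass_A / M_A = 38.61 / 97.04 = 0.397877 mol
n_B = mass_B / M_B = 47.11 / 68.15 = 0.691269 mol
Limiting reagent: A (smaller), n_limiting = 0.397877 mol
mass_C = n_limiting * M_C = 0.397877 * 165.19
mass_C = 65.72530163 g, rounded to 4 dp:

65.7253 g


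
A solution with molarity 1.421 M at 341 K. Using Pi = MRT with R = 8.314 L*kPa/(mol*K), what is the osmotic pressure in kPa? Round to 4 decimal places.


Osmotic pressure (van't Hoff): Pi = M*R*T.
RT = 8.314 * 341 = 2835.074
Pi = 1.421 * 2835.074
Pi = 4028.640154 kPa, rounded to 4 dp:

4028.6402 kPa


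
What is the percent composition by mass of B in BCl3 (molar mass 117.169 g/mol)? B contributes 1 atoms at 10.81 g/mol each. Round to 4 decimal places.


pct = 100 * (n_elem * M_elem) / M_total
mass_contribution = 1 * 10.81 = 10.81 g/mol
pct = 100 * 10.81 / 117.169
pct = 9.22598981 %, rounded to 4 dp:

9.2260 %


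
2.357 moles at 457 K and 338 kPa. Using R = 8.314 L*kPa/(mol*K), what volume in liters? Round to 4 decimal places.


PV = nRT, solve for V = nRT / P.
nRT = 2.357 * 8.314 * 457 = 8955.4168
V = 8955.4168 / 338
V = 26.49531598 L, rounded to 4 dp:

26.4953 L


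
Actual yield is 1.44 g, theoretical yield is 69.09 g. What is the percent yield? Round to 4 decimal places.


% yield = 100 * actual / theoretical
% yield = 100 * 1.44 / 69.09
% yield = 2.08423795 %, rounded to 4 dp:

2.0842 %


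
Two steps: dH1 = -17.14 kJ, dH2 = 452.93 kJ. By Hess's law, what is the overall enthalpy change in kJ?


Hess's law: enthalpy is a state function, so add the step enthalpies.
dH_total = dH1 + dH2 = -17.14 + (452.93)
dH_total = 435.79 kJ:

435.79 kJ


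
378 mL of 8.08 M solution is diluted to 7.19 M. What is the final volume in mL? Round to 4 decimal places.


Dilution: M1*V1 = M2*V2, solve for V2.
V2 = M1*V1 / M2
V2 = 8.08 * 378 / 7.19
V2 = 3054.24 / 7.19
V2 = 424.78998609 mL, rounded to 4 dp:

424.7900 mL


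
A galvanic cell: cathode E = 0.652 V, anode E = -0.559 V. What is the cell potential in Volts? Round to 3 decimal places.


Standard cell potential: E_cell = E_cathode - E_anode.
E_cell = 0.652 - (-0.559)
E_cell = 1.211 V, rounded to 3 dp:

1.211 V


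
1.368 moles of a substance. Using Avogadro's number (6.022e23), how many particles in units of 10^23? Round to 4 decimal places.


N = n * NA, then divide by 1e23 for the requested units.
N / 1e23 = n * 6.022
N / 1e23 = 1.368 * 6.022
N / 1e23 = 8.238096, rounded to 4 dp:

8.2381


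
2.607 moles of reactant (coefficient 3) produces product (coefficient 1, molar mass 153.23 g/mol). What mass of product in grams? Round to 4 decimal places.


Use the coefficient ratio to convert reactant moles to product moles, then multiply by the product's molar mass.
moles_P = moles_R * (coeff_P / coeff_R) = 2.607 * (1/3) = 0.869
mass_P = moles_P * M_P = 0.869 * 153.23
mass_P = 133.15687 g, rounded to 4 dp:

133.1569 g


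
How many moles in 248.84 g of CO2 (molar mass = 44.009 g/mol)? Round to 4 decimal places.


n = mass / M
n = 248.84 / 44.009
n = 5.65429798 mol, rounded to 4 dp:

5.6543 mol


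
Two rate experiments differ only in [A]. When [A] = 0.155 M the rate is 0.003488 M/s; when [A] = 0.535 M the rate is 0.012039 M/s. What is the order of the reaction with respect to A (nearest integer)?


Rate is proportional to [A]^n, so rate2/rate1 = ([A]2/[A]1)^n. Take logs to solve for n.
rate2/rate1 = 0.012039 / 0.003488 = 3.4515
[A]2/[A]1 = 0.535 / 0.155 = 3.4516
n = ln(3.4515) / ln(3.4516) = 1.0
Nearest integer order:

1


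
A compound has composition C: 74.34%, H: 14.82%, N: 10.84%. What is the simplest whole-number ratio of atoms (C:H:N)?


Assume 100 g of compound, divide each mass% by atomic mass to get moles, then normalize by the smallest to get a raw atom ratio.
Moles per 100 g: C: 74.34/12.011 = 6.1893, H: 14.82/1.008 = 14.7024, N: 10.84/14.007 = 0.7739
Raw ratio (divide by min = 0.7739): C: 7.998, H: 18.998, N: 1.0
Multiply by 1 to clear fractions: C: 7.998 ~= 8, H: 18.998 ~= 19, N: 1.0 ~= 1
Reduce by GCD to get the simplest whole-number ratio:

8:19:1


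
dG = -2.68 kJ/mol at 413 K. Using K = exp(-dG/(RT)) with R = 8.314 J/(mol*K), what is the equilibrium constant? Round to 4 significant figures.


dG is in kJ/mol; multiply by 1000 to match R in J/(mol*K).
RT = 8.314 * 413 = 3433.682 J/mol
exponent = -dG*1000 / (RT) = -(-2.68*1000) / 3433.682 = 0.78050326
K = exp(0.78050326)
K = 2.1825704, rounded to 4 significant figures:

2.183


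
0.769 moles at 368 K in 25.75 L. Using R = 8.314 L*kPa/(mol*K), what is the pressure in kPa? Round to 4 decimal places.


PV = nRT, solve for P = nRT / V.
nRT = 0.769 * 8.314 * 368 = 2352.7955
P = 2352.7955 / 25.75
P = 91.37069903 kPa, rounded to 4 dp:

91.3707 kPa


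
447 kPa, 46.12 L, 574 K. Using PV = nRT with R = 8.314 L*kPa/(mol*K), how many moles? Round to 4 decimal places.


PV = nRT, solve for n = PV / (RT).
PV = 447 * 46.12 = 20615.64
RT = 8.314 * 574 = 4772.236
n = 20615.64 / 4772.236
n = 4.31991209 mol, rounded to 4 dp:

4.3199 mol


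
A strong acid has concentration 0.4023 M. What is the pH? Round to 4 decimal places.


A strong acid dissociates completely, so [H+] equals the given concentration.
pH = -log10([H+]) = -log10(0.4023)
pH = 0.39544997, rounded to 4 dp:

0.3954


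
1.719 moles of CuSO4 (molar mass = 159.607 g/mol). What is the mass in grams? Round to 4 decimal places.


mass = n * M
mass = 1.719 * 159.607
mass = 274.364433 g, rounded to 4 dp:

274.3644 g


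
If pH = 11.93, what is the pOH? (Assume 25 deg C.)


At 25 deg C, pH + pOH = 14.
pOH = 14 - pH = 14 - 11.93
pOH = 2.07:

2.07


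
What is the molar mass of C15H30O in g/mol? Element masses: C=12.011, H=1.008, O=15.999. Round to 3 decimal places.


M = sum(count * atomic_mass) over atoms.
M = 15*12.011 + 30*1.008 + 1*15.999
M = 180.165 + 30.24 + 15.999
M = 226.404 g/mol, rounded to 3 dp:

226.404 g/mol


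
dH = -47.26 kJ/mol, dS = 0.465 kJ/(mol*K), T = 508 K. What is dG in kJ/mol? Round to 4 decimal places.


Gibbs: dG = dH - T*dS (consistent units, dS already in kJ/(mol*K)).
T*dS = 508 * 0.465 = 236.22
dG = -47.26 - (236.22)
dG = -283.48 kJ/mol, rounded to 4 dp:

-283.4800 kJ/mol


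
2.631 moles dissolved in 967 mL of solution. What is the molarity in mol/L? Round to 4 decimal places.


Convert volume to liters: V_L = V_mL / 1000.
V_L = 967 / 1000 = 0.967 L
M = n / V_L = 2.631 / 0.967
M = 2.72078594 mol/L, rounded to 4 dp:

2.7208 mol/L


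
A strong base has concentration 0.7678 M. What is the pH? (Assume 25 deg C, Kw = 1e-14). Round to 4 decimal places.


A strong base dissociates completely, so [OH-] equals the given concentration.
pOH = -log10([OH-]) = -log10(0.7678) = 0.114752
pH = 14 - pOH = 14 - 0.114752
pH = 13.885248, rounded to 4 dp:

13.8852


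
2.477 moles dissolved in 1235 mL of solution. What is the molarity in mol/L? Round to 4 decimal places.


Convert volume to liters: V_L = V_mL / 1000.
V_L = 1235 / 1000 = 1.235 L
M = n / V_L = 2.477 / 1.235
M = 2.00566802 mol/L, rounded to 4 dp:

2.0057 mol/L


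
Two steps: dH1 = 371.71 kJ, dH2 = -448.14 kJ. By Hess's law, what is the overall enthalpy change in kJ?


Hess's law: enthalpy is a state function, so add the step enthalpies.
dH_total = dH1 + dH2 = 371.71 + (-448.14)
dH_total = -76.43 kJ:

-76.43 kJ


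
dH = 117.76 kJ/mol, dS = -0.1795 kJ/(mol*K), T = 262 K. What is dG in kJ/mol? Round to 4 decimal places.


Gibbs: dG = dH - T*dS (consistent units, dS already in kJ/(mol*K)).
T*dS = 262 * -0.1795 = -47.029
dG = 117.76 - (-47.029)
dG = 164.789 kJ/mol, rounded to 4 dp:

164.7890 kJ/mol


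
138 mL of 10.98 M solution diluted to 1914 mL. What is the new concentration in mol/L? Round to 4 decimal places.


Dilution: M1*V1 = M2*V2, solve for M2.
M2 = M1*V1 / V2
M2 = 10.98 * 138 / 1914
M2 = 1515.24 / 1914
M2 = 0.79166144 mol/L, rounded to 4 dp:

0.7917 mol/L


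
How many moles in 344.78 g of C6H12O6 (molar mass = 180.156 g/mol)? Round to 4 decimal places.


n = mass / M
n = 344.78 / 180.156
n = 1.91378583 mol, rounded to 4 dp:

1.9138 mol


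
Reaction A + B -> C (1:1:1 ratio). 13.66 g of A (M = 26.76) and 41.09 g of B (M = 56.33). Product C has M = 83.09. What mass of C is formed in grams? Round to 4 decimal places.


Find moles of each reactant; the smaller value is the limiting reagent in a 1:1:1 reaction, so moles_C equals moles of the limiter.
n_A = mass_A / M_A = 13.66 / 26.76 = 0.510463 mol
n_B = mass_B / M_B = 41.09 / 56.33 = 0.729451 mol
Limiting reagent: A (smaller), n_limiting = 0.510463 mol
mass_C = n_limiting * M_C = 0.510463 * 83.09
mass_C = 42.41437067 g, rounded to 4 dp:

42.4144 g


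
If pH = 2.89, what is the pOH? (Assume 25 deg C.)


At 25 deg C, pH + pOH = 14.
pOH = 14 - pH = 14 - 2.89
pOH = 11.11:

11.11


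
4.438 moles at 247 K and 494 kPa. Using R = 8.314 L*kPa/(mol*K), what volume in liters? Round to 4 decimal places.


PV = nRT, solve for V = nRT / P.
nRT = 4.438 * 8.314 * 247 = 9113.6904
V = 9113.6904 / 494
V = 18.44876599 L, rounded to 4 dp:

18.4488 L


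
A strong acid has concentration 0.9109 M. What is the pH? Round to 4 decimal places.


A strong acid dissociates completely, so [H+] equals the given concentration.
pH = -log10([H+]) = -log10(0.9109)
pH = 0.0405293, rounded to 4 dp:

0.0405


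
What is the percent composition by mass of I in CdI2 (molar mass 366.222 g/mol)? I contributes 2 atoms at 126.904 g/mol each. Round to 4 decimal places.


pct = 100 * (n_elem * M_elem) / M_total
mass_contribution = 2 * 126.904 = 253.808 g/mol
pct = 100 * 253.808 / 366.222
pct = 69.30441099 %, rounded to 4 dp:

69.3044 %


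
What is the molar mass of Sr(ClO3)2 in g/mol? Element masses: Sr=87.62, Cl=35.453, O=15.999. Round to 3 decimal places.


M = sum(count * atomic_mass) over atoms.
M = 1*87.62 + 2*35.453 + 6*15.999
M = 87.62 + 70.906 + 95.994
M = 254.52 g/mol, rounded to 3 dp:

254.520 g/mol


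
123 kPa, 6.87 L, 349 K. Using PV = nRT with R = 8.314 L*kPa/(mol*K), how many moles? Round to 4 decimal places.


PV = nRT, solve for n = PV / (RT).
PV = 123 * 6.87 = 845.01
RT = 8.314 * 349 = 2901.586
n = 845.01 / 2901.586
n = 0.29122349 mol, rounded to 4 dp:

0.2912 mol


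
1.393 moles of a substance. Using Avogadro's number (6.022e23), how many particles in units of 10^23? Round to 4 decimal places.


N = n * NA, then divide by 1e23 for the requested units.
N / 1e23 = n * 6.022
N / 1e23 = 1.393 * 6.022
N / 1e23 = 8.388646, rounded to 4 dp:

8.3886


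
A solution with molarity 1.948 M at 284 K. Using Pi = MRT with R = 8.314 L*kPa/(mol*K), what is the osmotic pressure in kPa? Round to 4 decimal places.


Osmotic pressure (van't Hoff): Pi = M*R*T.
RT = 8.314 * 284 = 2361.176
Pi = 1.948 * 2361.176
Pi = 4599.570848 kPa, rounded to 4 dp:

4599.5708 kPa


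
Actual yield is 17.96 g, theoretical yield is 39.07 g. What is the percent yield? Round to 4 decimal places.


% yield = 100 * actual / theoretical
% yield = 100 * 17.96 / 39.07
% yield = 45.968774 %, rounded to 4 dp:

45.9688 %


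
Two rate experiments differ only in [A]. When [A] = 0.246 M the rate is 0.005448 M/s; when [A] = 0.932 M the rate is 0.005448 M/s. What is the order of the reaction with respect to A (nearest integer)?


Rate is proportional to [A]^n, so rate2/rate1 = ([A]2/[A]1)^n. Take logs to solve for n.
rate2/rate1 = 0.005448 / 0.005448 = 1.0
[A]2/[A]1 = 0.932 / 0.246 = 3.7886
n = ln(1.0) / ln(3.7886) = 0.0
Nearest integer order:

0


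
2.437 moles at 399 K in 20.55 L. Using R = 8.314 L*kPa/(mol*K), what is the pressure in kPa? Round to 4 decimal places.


PV = nRT, solve for P = nRT / V.
nRT = 2.437 * 8.314 * 399 = 8084.226
P = 8084.226 / 20.55
P = 393.3929927 kPa, rounded to 4 dp:

393.3930 kPa


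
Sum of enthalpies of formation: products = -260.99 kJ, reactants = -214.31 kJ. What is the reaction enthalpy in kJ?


dH_rxn = sum(dH_f products) - sum(dH_f reactants)
dH_rxn = -260.99 - (-214.31)
dH_rxn = -46.68 kJ:

-46.68 kJ


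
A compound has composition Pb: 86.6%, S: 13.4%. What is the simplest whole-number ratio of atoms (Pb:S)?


Assume 100 g of compound, divide each mass% by atomic mass to get moles, then normalize by the smallest to get a raw atom ratio.
Moles per 100 g: Pb: 86.6/207.2 = 0.418, S: 13.4/32.065 = 0.4179
Raw ratio (divide by min = 0.4179): Pb: 1.0, S: 1.0
Multiply by 1 to clear fractions: Pb: 1.0 ~= 1, S: 1.0 ~= 1
Reduce by GCD to get the simplest whole-number ratio:

1:1


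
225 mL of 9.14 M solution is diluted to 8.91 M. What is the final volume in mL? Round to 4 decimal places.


Dilution: M1*V1 = M2*V2, solve for V2.
V2 = M1*V1 / M2
V2 = 9.14 * 225 / 8.91
V2 = 2056.5 / 8.91
V2 = 230.80808081 mL, rounded to 4 dp:

230.8081 mL


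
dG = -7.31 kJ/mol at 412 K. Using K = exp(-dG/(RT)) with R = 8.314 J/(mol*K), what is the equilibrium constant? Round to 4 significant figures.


dG is in kJ/mol; multiply by 1000 to match R in J/(mol*K).
RT = 8.314 * 412 = 3425.368 J/mol
exponent = -dG*1000 / (RT) = -(-7.31*1000) / 3425.368 = 2.13407727
K = exp(2.13407727)
K = 8.4492465, rounded to 4 significant figures:

8.449


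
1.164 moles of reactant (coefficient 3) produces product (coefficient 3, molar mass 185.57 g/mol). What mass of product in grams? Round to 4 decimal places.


Use the coefficient ratio to convert reactant moles to product moles, then multiply by the product's molar mass.
moles_P = moles_R * (coeff_P / coeff_R) = 1.164 * (3/3) = 1.164
mass_P = moles_P * M_P = 1.164 * 185.57
mass_P = 216.00348 g, rounded to 4 dp:

216.0035 g


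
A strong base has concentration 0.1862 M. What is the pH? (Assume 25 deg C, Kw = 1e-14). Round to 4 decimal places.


A strong base dissociates completely, so [OH-] equals the given concentration.
pOH = -log10([OH-]) = -log10(0.1862) = 0.73002
pH = 14 - pOH = 14 - 0.73002
pH = 13.26998, rounded to 4 dp:

13.2700


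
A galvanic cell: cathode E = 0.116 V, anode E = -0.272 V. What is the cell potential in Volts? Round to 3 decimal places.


Standard cell potential: E_cell = E_cathode - E_anode.
E_cell = 0.116 - (-0.272)
E_cell = 0.388 V, rounded to 3 dp:

0.388 V


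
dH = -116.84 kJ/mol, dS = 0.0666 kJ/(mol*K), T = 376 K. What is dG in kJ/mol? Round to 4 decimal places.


Gibbs: dG = dH - T*dS (consistent units, dS already in kJ/(mol*K)).
T*dS = 376 * 0.0666 = 25.0416
dG = -116.84 - (25.0416)
dG = -141.8816 kJ/mol, rounded to 4 dp:

-141.8816 kJ/mol


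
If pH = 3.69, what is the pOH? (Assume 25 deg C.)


At 25 deg C, pH + pOH = 14.
pOH = 14 - pH = 14 - 3.69
pOH = 10.31:

10.31


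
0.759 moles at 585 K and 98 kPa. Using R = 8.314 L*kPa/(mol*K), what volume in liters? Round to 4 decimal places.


PV = nRT, solve for V = nRT / P.
nRT = 0.759 * 8.314 * 585 = 3691.5407
V = 3691.5407 / 98
V = 37.66878265 L, rounded to 4 dp:

37.6688 L


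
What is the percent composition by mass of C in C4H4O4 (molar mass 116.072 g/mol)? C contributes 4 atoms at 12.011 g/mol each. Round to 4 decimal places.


pct = 100 * (n_elem * M_elem) / M_total
mass_contribution = 4 * 12.011 = 48.044 g/mol
pct = 100 * 48.044 / 116.072
pct = 41.39155007 %, rounded to 4 dp:

41.3916 %


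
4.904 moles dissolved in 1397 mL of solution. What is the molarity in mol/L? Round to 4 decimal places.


Convert volume to liters: V_L = V_mL / 1000.
V_L = 1397 / 1000 = 1.397 L
M = n / V_L = 4.904 / 1.397
M = 3.51037938 mol/L, rounded to 4 dp:

3.5104 mol/L


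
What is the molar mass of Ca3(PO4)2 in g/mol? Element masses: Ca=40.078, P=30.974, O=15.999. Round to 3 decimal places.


M = sum(count * atomic_mass) over atoms.
M = 3*40.078 + 2*30.974 + 8*15.999
M = 120.234 + 61.948 + 127.992
M = 310.174 g/mol, rounded to 3 dp:

310.174 g/mol


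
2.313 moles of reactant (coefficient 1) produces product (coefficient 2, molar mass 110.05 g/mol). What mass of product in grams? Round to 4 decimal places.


Use the coefficient ratio to convert reactant moles to product moles, then multiply by the product's molar mass.
moles_P = moles_R * (coeff_P / coeff_R) = 2.313 * (2/1) = 4.626
mass_P = moles_P * M_P = 4.626 * 110.05
mass_P = 509.0913 g, rounded to 4 dp:

509.0913 g


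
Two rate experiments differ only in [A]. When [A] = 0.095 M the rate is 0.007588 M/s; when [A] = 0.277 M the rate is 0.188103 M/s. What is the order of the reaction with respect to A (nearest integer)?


Rate is proportional to [A]^n, so rate2/rate1 = ([A]2/[A]1)^n. Take logs to solve for n.
rate2/rate1 = 0.188103 / 0.007588 = 24.7895
[A]2/[A]1 = 0.277 / 0.095 = 2.9158
n = ln(24.7895) / ln(2.9158) = 3.0
Nearest integer order:

3


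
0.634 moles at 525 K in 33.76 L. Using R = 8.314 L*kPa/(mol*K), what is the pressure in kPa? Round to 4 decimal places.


PV = nRT, solve for P = nRT / V.
nRT = 0.634 * 8.314 * 525 = 2767.3149
P = 2767.3149 / 33.76
P = 81.97022808 kPa, rounded to 4 dp:

81.9702 kPa


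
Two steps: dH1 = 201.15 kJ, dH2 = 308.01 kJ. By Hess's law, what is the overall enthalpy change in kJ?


Hess's law: enthalpy is a state function, so add the step enthalpies.
dH_total = dH1 + dH2 = 201.15 + (308.01)
dH_total = 509.16 kJ:

509.16 kJ


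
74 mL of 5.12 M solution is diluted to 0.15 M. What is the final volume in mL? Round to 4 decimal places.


Dilution: M1*V1 = M2*V2, solve for V2.
V2 = M1*V1 / M2
V2 = 5.12 * 74 / 0.15
V2 = 378.88 / 0.15
V2 = 2525.86666667 mL, rounded to 4 dp:

2525.8667 mL


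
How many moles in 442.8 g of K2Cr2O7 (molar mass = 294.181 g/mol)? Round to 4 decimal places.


n = mass / M
n = 442.8 / 294.181
n = 1.50519578 mol, rounded to 4 dp:

1.5052 mol


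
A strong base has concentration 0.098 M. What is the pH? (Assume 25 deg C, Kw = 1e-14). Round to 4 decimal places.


A strong base dissociates completely, so [OH-] equals the given concentration.
pOH = -log10([OH-]) = -log10(0.098) = 1.008774
pH = 14 - pOH = 14 - 1.008774
pH = 12.991226, rounded to 4 dp:

12.9912


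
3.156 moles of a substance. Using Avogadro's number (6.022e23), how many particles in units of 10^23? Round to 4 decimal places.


N = n * NA, then divide by 1e23 for the requested units.
N / 1e23 = n * 6.022
N / 1e23 = 3.156 * 6.022
N / 1e23 = 19.005432, rounded to 4 dp:

19.0054


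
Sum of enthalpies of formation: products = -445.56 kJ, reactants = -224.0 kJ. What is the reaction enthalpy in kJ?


dH_rxn = sum(dH_f products) - sum(dH_f reactants)
dH_rxn = -445.56 - (-224.0)
dH_rxn = -221.56 kJ:

-221.56 kJ


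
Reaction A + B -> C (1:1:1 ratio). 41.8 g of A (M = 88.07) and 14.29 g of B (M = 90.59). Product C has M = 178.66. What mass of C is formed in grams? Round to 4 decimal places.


Find moles of each reactant; the smaller value is the limiting reagent in a 1:1:1 reaction, so moles_C equals moles of the limiter.
n_A = mass_A / M_A = 41.8 / 88.07 = 0.474622 mol
n_B = mass_B / M_B = 14.29 / 90.59 = 0.157744 mol
Limiting reagent: B (smaller), n_limiting = 0.157744 mol
mass_C = n_limiting * M_C = 0.157744 * 178.66
mass_C = 28.18254304 g, rounded to 4 dp:

28.1825 g


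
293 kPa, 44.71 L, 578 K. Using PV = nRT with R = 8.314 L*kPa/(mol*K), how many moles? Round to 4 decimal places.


PV = nRT, solve for n = PV / (RT).
PV = 293 * 44.71 = 13100.03
RT = 8.314 * 578 = 4805.492
n = 13100.03 / 4805.492
n = 2.72605386 mol, rounded to 4 dp:

2.7261 mol


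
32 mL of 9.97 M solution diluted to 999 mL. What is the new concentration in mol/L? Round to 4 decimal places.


Dilution: M1*V1 = M2*V2, solve for M2.
M2 = M1*V1 / V2
M2 = 9.97 * 32 / 999
M2 = 319.04 / 999
M2 = 0.31935936 mol/L, rounded to 4 dp:

0.3194 mol/L


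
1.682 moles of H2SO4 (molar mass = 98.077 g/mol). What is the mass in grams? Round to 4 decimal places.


mass = n * M
mass = 1.682 * 98.077
mass = 164.965514 g, rounded to 4 dp:

164.9655 g


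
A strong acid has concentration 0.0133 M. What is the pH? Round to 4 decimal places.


A strong acid dissociates completely, so [H+] equals the given concentration.
pH = -log10([H+]) = -log10(0.0133)
pH = 1.87614836, rounded to 4 dp:

1.8761


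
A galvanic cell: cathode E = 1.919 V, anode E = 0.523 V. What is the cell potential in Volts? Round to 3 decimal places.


Standard cell potential: E_cell = E_cathode - E_anode.
E_cell = 1.919 - (0.523)
E_cell = 1.396 V, rounded to 3 dp:

1.396 V


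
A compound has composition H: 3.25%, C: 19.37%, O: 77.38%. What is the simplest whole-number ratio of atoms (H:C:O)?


Assume 100 g of compound, divide each mass% by atomic mass to get moles, then normalize by the smallest to get a raw atom ratio.
Moles per 100 g: H: 3.25/1.008 = 3.2242, C: 19.37/12.011 = 1.6127, O: 77.38/15.999 = 4.8366
Raw ratio (divide by min = 1.6127): H: 1.999, C: 1.0, O: 2.999
Multiply by 1 to clear fractions: H: 1.999 ~= 2, C: 1.0 ~= 1, O: 2.999 ~= 3
Reduce by GCD to get the simplest whole-number ratio:

2:1:3


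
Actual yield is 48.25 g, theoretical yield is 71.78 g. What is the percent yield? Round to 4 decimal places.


% yield = 100 * actual / theoretical
% yield = 100 * 48.25 / 71.78
% yield = 67.21928114 %, rounded to 4 dp:

67.2193 %


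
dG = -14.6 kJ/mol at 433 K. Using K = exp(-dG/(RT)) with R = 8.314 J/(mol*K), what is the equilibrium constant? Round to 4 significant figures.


dG is in kJ/mol; multiply by 1000 to match R in J/(mol*K).
RT = 8.314 * 433 = 3599.962 J/mol
exponent = -dG*1000 / (RT) = -(-14.6*1000) / 3599.962 = 4.05559836
K = exp(4.05559836)
K = 57.71969, rounded to 4 significant figures:

57.72


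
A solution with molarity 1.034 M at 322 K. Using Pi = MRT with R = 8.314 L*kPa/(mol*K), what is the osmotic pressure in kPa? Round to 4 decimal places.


Osmotic pressure (van't Hoff): Pi = M*R*T.
RT = 8.314 * 322 = 2677.108
Pi = 1.034 * 2677.108
Pi = 2768.129672 kPa, rounded to 4 dp:

2768.1297 kPa


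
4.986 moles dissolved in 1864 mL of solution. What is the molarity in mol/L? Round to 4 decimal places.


Convert volume to liters: V_L = V_mL / 1000.
V_L = 1864 / 1000 = 1.864 L
M = n / V_L = 4.986 / 1.864
M = 2.6748927 mol/L, rounded to 4 dp:

2.6749 mol/L


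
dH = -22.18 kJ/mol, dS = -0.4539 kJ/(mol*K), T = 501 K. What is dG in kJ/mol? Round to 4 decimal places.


Gibbs: dG = dH - T*dS (consistent units, dS already in kJ/(mol*K)).
T*dS = 501 * -0.4539 = -227.4039
dG = -22.18 - (-227.4039)
dG = 205.2239 kJ/mol, rounded to 4 dp:

205.2239 kJ/mol


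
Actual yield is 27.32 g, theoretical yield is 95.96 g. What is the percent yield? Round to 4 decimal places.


% yield = 100 * actual / theoretical
% yield = 100 * 27.32 / 95.96
% yield = 28.47019591 %, rounded to 4 dp:

28.4702 %


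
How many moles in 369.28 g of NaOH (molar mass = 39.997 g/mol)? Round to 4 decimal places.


n = mass / M
n = 369.28 / 39.997
n = 9.23269245 mol, rounded to 4 dp:

9.2327 mol


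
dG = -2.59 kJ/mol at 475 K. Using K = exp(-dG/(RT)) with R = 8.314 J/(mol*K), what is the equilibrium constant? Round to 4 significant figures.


dG is in kJ/mol; multiply by 1000 to match R in J/(mol*K).
RT = 8.314 * 475 = 3949.15 J/mol
exponent = -dG*1000 / (RT) = -(-2.59*1000) / 3949.15 = 0.65583733
K = exp(0.65583733)
K = 1.9267552, rounded to 4 significant figures:

1.927


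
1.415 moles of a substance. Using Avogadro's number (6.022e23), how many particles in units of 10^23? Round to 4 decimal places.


N = n * NA, then divide by 1e23 for the requested units.
N / 1e23 = n * 6.022
N / 1e23 = 1.415 * 6.022
N / 1e23 = 8.52113, rounded to 4 dp:

8.5211


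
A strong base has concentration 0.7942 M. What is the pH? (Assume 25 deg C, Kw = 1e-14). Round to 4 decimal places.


A strong base dissociates completely, so [OH-] equals the given concentration.
pOH = -log10([OH-]) = -log10(0.7942) = 0.10007
pH = 14 - pOH = 14 - 0.10007
pH = 13.89993, rounded to 4 dp:

13.8999


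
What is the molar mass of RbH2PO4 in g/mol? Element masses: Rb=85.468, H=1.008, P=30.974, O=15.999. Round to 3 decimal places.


M = sum(count * atomic_mass) over atoms.
M = 1*85.468 + 2*1.008 + 1*30.974 + 4*15.999
M = 85.468 + 2.016 + 30.974 + 63.996
M = 182.454 g/mol, rounded to 3 dp:

182.454 g/mol


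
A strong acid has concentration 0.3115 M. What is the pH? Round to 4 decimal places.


A strong acid dissociates completely, so [H+] equals the given concentration.
pH = -log10([H+]) = -log10(0.3115)
pH = 0.50654195, rounded to 4 dp:

0.5065


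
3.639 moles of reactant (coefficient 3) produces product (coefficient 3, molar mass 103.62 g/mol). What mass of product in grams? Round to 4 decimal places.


Use the coefficient ratio to convert reactant moles to product moles, then multiply by the product's molar mass.
moles_P = moles_R * (coeff_P / coeff_R) = 3.639 * (3/3) = 3.639
mass_P = moles_P * M_P = 3.639 * 103.62
mass_P = 377.07318 g, rounded to 4 dp:

377.0732 g


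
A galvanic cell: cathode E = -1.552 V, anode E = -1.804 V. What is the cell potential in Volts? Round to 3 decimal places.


Standard cell potential: E_cell = E_cathode - E_anode.
E_cell = -1.552 - (-1.804)
E_cell = 0.252 V, rounded to 3 dp:

0.252 V


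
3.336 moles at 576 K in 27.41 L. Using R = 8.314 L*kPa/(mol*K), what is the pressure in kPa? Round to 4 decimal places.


PV = nRT, solve for P = nRT / V.
nRT = 3.336 * 8.314 * 576 = 15975.6503
P = 15975.6503 / 27.41
P = 582.84021525 kPa, rounded to 4 dp:

582.8402 kPa


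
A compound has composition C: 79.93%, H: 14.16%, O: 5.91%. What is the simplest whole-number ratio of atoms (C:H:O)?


Assume 100 g of compound, divide each mass% by atomic mass to get moles, then normalize by the smallest to get a raw atom ratio.
Moles per 100 g: C: 79.93/12.011 = 6.6547, H: 14.16/1.008 = 14.0476, O: 5.91/15.999 = 0.3694
Raw ratio (divide by min = 0.3694): C: 18.015, H: 38.028, O: 1.0
Multiply by 1 to clear fractions: C: 18.015 ~= 18, H: 38.028 ~= 38, O: 1.0 ~= 1
Reduce by GCD to get the simplest whole-number ratio:

18:38:1


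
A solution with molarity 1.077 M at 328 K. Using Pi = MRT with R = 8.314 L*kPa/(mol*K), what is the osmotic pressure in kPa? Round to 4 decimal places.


Osmotic pressure (van't Hoff): Pi = M*R*T.
RT = 8.314 * 328 = 2726.992
Pi = 1.077 * 2726.992
Pi = 2936.970384 kPa, rounded to 4 dp:

2936.9704 kPa


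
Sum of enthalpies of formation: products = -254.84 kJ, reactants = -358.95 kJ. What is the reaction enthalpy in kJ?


dH_rxn = sum(dH_f products) - sum(dH_f reactants)
dH_rxn = -254.84 - (-358.95)
dH_rxn = 104.11 kJ:

104.11 kJ


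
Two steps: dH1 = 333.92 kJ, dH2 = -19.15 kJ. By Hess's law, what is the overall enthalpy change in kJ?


Hess's law: enthalpy is a state function, so add the step enthalpies.
dH_total = dH1 + dH2 = 333.92 + (-19.15)
dH_total = 314.77 kJ:

314.77 kJ


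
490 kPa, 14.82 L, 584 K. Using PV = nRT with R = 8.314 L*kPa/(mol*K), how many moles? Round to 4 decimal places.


PV = nRT, solve for n = PV / (RT).
PV = 490 * 14.82 = 7261.8
RT = 8.314 * 584 = 4855.376
n = 7261.8 / 4855.376
n = 1.49562052 mol, rounded to 4 dp:

1.4956 mol


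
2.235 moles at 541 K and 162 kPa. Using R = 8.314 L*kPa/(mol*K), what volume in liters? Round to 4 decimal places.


PV = nRT, solve for V = nRT / P.
nRT = 2.235 * 8.314 * 541 = 10052.7484
V = 10052.7484 / 162
V = 62.05400247 L, rounded to 4 dp:

62.0540 L


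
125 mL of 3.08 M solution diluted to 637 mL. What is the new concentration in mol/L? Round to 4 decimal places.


Dilution: M1*V1 = M2*V2, solve for M2.
M2 = M1*V1 / V2
M2 = 3.08 * 125 / 637
M2 = 385.0 / 637
M2 = 0.6043956 mol/L, rounded to 4 dp:

0.6044 mol/L


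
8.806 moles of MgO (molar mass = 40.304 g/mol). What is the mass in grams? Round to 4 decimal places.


mass = n * M
mass = 8.806 * 40.304
mass = 354.917024 g, rounded to 4 dp:

354.9170 g


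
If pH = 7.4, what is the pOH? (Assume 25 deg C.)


At 25 deg C, pH + pOH = 14.
pOH = 14 - pH = 14 - 7.4
pOH = 6.6:

6.60


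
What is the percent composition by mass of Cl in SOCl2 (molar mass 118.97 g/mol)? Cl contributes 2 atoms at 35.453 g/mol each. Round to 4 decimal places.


pct = 100 * (n_elem * M_elem) / M_total
mass_contribution = 2 * 35.453 = 70.906 g/mol
pct = 100 * 70.906 / 118.97
pct = 59.59989913 %, rounded to 4 dp:

59.5999 %


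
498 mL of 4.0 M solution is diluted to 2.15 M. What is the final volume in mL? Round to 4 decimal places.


Dilution: M1*V1 = M2*V2, solve for V2.
V2 = M1*V1 / M2
V2 = 4.0 * 498 / 2.15
V2 = 1992.0 / 2.15
V2 = 926.51162791 mL, rounded to 4 dp:

926.5116 mL


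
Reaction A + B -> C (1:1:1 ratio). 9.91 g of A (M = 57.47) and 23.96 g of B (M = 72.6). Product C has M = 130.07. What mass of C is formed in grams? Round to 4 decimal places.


Find moles of each reactant; the smaller value is the limiting reagent in a 1:1:1 reaction, so moles_C equals moles of the limiter.
n_A = mass_A / M_A = 9.91 / 57.47 = 0.172438 mol
n_B = mass_B / M_B = 23.96 / 72.6 = 0.330028 mol
Limiting reagent: A (smaller), n_limiting = 0.172438 mol
mass_C = n_limiting * M_C = 0.172438 * 130.07
mass_C = 22.42901066 g, rounded to 4 dp:

22.4290 g


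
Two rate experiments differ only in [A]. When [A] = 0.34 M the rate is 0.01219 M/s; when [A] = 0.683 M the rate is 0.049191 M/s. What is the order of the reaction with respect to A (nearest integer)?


Rate is proportional to [A]^n, so rate2/rate1 = ([A]2/[A]1)^n. Take logs to solve for n.
rate2/rate1 = 0.049191 / 0.01219 = 4.0354
[A]2/[A]1 = 0.683 / 0.34 = 2.0088
n = ln(4.0354) / ln(2.0088) = 2.0
Nearest integer order:

2


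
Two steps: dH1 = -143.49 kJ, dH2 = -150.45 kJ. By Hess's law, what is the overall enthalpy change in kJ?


Hess's law: enthalpy is a state function, so add the step enthalpies.
dH_total = dH1 + dH2 = -143.49 + (-150.45)
dH_total = -293.94 kJ:

-293.94 kJ


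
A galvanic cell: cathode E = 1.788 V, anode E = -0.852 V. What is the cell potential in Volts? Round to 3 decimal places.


Standard cell potential: E_cell = E_cathode - E_anode.
E_cell = 1.788 - (-0.852)
E_cell = 2.64 V, rounded to 3 dp:

2.640 V


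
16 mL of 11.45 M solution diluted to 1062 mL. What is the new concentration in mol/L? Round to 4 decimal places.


Dilution: M1*V1 = M2*V2, solve for M2.
M2 = M1*V1 / V2
M2 = 11.45 * 16 / 1062
M2 = 183.2 / 1062
M2 = 0.17250471 mol/L, rounded to 4 dp:

0.1725 mol/L


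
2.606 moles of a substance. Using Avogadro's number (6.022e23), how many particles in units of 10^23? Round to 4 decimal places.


N = n * NA, then divide by 1e23 for the requested units.
N / 1e23 = n * 6.022
N / 1e23 = 2.606 * 6.022
N / 1e23 = 15.693332, rounded to 4 dp:

15.6933


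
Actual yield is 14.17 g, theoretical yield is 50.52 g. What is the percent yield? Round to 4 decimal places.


% yield = 100 * actual / theoretical
% yield = 100 * 14.17 / 50.52
% yield = 28.0482977 %, rounded to 4 dp:

28.0483 %


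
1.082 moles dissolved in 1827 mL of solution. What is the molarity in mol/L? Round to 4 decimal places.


Convert volume to liters: V_L = V_mL / 1000.
V_L = 1827 / 1000 = 1.827 L
M = n / V_L = 1.082 / 1.827
M = 0.5922277 mol/L, rounded to 4 dp:

0.5922 mol/L


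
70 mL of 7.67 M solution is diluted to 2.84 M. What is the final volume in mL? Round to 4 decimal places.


Dilution: M1*V1 = M2*V2, solve for V2.
V2 = M1*V1 / M2
V2 = 7.67 * 70 / 2.84
V2 = 536.9 / 2.84
V2 = 189.04929577 mL, rounded to 4 dp:

189.0493 mL


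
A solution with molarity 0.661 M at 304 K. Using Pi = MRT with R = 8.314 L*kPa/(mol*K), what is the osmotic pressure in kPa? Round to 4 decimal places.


Osmotic pressure (van't Hoff): Pi = M*R*T.
RT = 8.314 * 304 = 2527.456
Pi = 0.661 * 2527.456
Pi = 1670.648416 kPa, rounded to 4 dp:

1670.6484 kPa


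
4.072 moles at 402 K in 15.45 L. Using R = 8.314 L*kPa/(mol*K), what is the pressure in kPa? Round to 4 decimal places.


PV = nRT, solve for P = nRT / V.
nRT = 4.072 * 8.314 * 402 = 13609.5524
P = 13609.5524 / 15.45
P = 880.87717799 kPa, rounded to 4 dp:

880.8772 kPa


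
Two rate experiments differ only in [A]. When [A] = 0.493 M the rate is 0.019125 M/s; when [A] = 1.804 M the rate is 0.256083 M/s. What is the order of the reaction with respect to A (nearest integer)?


Rate is proportional to [A]^n, so rate2/rate1 = ([A]2/[A]1)^n. Take logs to solve for n.
rate2/rate1 = 0.256083 / 0.019125 = 13.39
[A]2/[A]1 = 1.804 / 0.493 = 3.6592
n = ln(13.39) / ln(3.6592) = 2.0
Nearest integer order:

2


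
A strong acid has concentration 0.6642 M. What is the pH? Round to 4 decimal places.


A strong acid dissociates completely, so [H+] equals the given concentration.
pH = -log10([H+]) = -log10(0.6642)
pH = 0.17770113, rounded to 4 dp:

0.1777


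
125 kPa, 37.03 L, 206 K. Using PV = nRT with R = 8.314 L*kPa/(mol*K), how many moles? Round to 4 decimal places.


PV = nRT, solve for n = PV / (RT).
PV = 125 * 37.03 = 4628.75
RT = 8.314 * 206 = 1712.684
n = 4628.75 / 1712.684
n = 2.70262932 mol, rounded to 4 dp:

2.7026 mol


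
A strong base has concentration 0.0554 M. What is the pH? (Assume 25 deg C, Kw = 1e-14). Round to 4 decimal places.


A strong base dissociates completely, so [OH-] equals the given concentration.
pOH = -log10([OH-]) = -log10(0.0554) = 1.25649
pH = 14 - pOH = 14 - 1.25649
pH = 12.74351, rounded to 4 dp:

12.7435


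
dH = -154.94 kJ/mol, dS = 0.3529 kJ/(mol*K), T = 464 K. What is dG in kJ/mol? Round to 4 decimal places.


Gibbs: dG = dH - T*dS (consistent units, dS already in kJ/(mol*K)).
T*dS = 464 * 0.3529 = 163.7456
dG = -154.94 - (163.7456)
dG = -318.6856 kJ/mol, rounded to 4 dp:

-318.6856 kJ/mol


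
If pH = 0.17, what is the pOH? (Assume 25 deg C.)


At 25 deg C, pH + pOH = 14.
pOH = 14 - pH = 14 - 0.17
pOH = 13.83:

13.83


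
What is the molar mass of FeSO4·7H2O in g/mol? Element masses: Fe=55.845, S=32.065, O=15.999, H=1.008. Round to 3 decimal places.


M = sum(count * atomic_mass) over atoms.
M = 1*55.845 + 1*32.065 + 11*15.999 + 14*1.008
M = 55.845 + 32.065 + 175.989 + 14.112
M = 278.011 g/mol, rounded to 3 dp:

278.011 g/mol


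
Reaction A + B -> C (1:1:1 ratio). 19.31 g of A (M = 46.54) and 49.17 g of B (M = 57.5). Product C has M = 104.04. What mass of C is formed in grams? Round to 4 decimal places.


Find moles of each reactant; the smaller value is the limiting reagent in a 1:1:1 reaction, so moles_C equals moles of the limiter.
n_A = mass_A / M_A = 19.31 / 46.54 = 0.414912 mol
n_B = mass_B / M_B = 49.17 / 57.5 = 0.85513 mol
Limiting reagent: A (smaller), n_limiting = 0.414912 mol
mass_C = n_limiting * M_C = 0.414912 * 104.04
mass_C = 43.16744448 g, rounded to 4 dp:

43.1674 g


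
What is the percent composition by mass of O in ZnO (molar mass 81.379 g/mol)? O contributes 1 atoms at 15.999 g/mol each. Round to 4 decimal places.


pct = 100 * (n_elem * M_elem) / M_total
mass_contribution = 1 * 15.999 = 15.999 g/mol
pct = 100 * 15.999 / 81.379
pct = 19.65986311 %, rounded to 4 dp:

19.6599 %


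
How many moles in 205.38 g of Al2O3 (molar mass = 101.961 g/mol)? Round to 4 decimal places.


n = mass / M
n = 205.38 / 101.961
n = 2.01429959 mol, rounded to 4 dp:

2.0143 mol


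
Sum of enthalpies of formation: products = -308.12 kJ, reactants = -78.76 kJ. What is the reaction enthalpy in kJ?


dH_rxn = sum(dH_f products) - sum(dH_f reactants)
dH_rxn = -308.12 - (-78.76)
dH_rxn = -229.36 kJ:

-229.36 kJ


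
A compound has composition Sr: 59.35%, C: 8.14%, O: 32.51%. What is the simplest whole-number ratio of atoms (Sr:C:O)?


Assume 100 g of compound, divide each mass% by atomic mass to get moles, then normalize by the smallest to get a raw atom ratio.
Moles per 100 g: Sr: 59.35/87.62 = 0.6774, C: 8.14/12.011 = 0.6777, O: 32.51/15.999 = 2.032
Raw ratio (divide by min = 0.6774): Sr: 1.0, C: 1.001, O: 3.0
Multiply by 1 to clear fractions: Sr: 1.0 ~= 1, C: 1.001 ~= 1, O: 3.0 ~= 3
Reduce by GCD to get the simplest whole-number ratio:

1:1:3


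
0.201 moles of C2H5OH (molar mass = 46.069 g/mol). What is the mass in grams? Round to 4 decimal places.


mass = n * M
mass = 0.201 * 46.069
mass = 9.259869 g, rounded to 4 dp:

9.2599 g


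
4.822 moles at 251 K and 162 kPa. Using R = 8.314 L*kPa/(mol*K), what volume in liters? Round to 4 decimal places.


PV = nRT, solve for V = nRT / P.
nRT = 4.822 * 8.314 * 251 = 10062.6171
V = 10062.6171 / 162
V = 62.11492037 L, rounded to 4 dp:

62.1149 L


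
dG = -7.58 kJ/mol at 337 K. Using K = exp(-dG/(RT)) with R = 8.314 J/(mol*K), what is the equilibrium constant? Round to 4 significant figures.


dG is in kJ/mol; multiply by 1000 to match R in J/(mol*K).
RT = 8.314 * 337 = 2801.818 J/mol
exponent = -dG*1000 / (RT) = -(-7.58*1000) / 2801.818 = 2.70538629
K = exp(2.70538629)
K = 14.960095, rounded to 4 significant figures:

14.96


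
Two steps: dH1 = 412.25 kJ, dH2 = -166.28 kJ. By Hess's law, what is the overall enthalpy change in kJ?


Hess's law: enthalpy is a state function, so add the step enthalpies.
dH_total = dH1 + dH2 = 412.25 + (-166.28)
dH_total = 245.97 kJ:

245.97 kJ


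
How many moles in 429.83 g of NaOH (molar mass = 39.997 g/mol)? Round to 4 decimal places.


n = mass / M
n = 429.83 / 39.997
n = 10.74655599 mol, rounded to 4 dp:

10.7466 mol


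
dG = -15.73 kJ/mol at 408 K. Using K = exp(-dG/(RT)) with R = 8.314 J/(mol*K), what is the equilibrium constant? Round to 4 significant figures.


dG is in kJ/mol; multiply by 1000 to match R in J/(mol*K).
RT = 8.314 * 408 = 3392.112 J/mol
exponent = -dG*1000 / (RT) = -(-15.73*1000) / 3392.112 = 4.63722896
K = exp(4.63722896)
K = 103.25782, rounded to 4 significant figures:

103.3


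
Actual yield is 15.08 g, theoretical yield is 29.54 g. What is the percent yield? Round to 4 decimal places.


% yield = 100 * actual / theoretical
% yield = 100 * 15.08 / 29.54
% yield = 51.04942451 %, rounded to 4 dp:

51.0494 %


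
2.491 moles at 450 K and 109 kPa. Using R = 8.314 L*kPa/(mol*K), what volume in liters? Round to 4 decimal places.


PV = nRT, solve for V = nRT / P.
nRT = 2.491 * 8.314 * 450 = 9319.5783
V = 9319.5783 / 109
V = 85.50071835 L, rounded to 4 dp:

85.5007 L


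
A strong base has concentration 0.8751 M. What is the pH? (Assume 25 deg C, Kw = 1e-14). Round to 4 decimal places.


A strong base dissociates completely, so [OH-] equals the given concentration.
pOH = -log10([OH-]) = -log10(0.8751) = 0.057942
pH = 14 - pOH = 14 - 0.057942
pH = 13.942058, rounded to 4 dp:

13.9421


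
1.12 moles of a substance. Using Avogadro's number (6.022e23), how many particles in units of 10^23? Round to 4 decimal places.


N = n * NA, then divide by 1e23 for the requested units.
N / 1e23 = n * 6.022
N / 1e23 = 1.12 * 6.022
N / 1e23 = 6.74464, rounded to 4 dp:

6.7446


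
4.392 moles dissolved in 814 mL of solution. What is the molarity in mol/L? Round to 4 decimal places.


Convert volume to liters: V_L = V_mL / 1000.
V_L = 814 / 1000 = 0.814 L
M = n / V_L = 4.392 / 0.814
M = 5.3955774 mol/L, rounded to 4 dp:

5.3956 mol/L


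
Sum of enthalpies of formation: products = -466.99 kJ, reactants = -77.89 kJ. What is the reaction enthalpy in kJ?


dH_rxn = sum(dH_f products) - sum(dH_f reactants)
dH_rxn = -466.99 - (-77.89)
dH_rxn = -389.1 kJ:

-389.10 kJ
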